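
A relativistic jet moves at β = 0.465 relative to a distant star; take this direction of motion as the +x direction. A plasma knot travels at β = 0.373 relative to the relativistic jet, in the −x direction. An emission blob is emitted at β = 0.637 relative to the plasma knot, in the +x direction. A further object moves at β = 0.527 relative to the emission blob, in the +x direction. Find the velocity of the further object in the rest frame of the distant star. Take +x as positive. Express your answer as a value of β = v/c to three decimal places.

Apply u = (u' + v)/(1 + u'v/c²) successively, working outward toward the distant star.
Start: velocity of the relativistic jet relative to the distant star = 0.4650c.
Compose with the plasma knot (u' = -0.373 in the relativistic jet frame): u_1 = (-0.373 + 0.465) / (1 + (-0.373)·0.465) = 0.0920/0.8266 = 0.1113.
Compose with the emission blob (u' = 0.637 in the plasma knot frame): u_2 = (0.637 + 0.111) / (1 + 0.637·0.111) = 0.7483/1.0709 = 0.6988.
Compose with the further object (u' = 0.527 in the emission blob frame): u_3 = (0.527 + 0.699) / (1 + 0.527·0.699) = 1.2258/1.3682 = 0.8959.

β = +0.896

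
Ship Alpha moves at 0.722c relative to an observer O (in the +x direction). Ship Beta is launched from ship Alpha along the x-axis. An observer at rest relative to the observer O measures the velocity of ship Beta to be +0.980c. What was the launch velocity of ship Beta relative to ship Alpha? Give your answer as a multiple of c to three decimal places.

+0.882c

Invert the composition law: u' = (u − v)/(1 − uv/c²).
u' = (0.980 − 0.722) / (1 − (0.980)(0.722)) = 0.2580/0.2924 = 0.8822.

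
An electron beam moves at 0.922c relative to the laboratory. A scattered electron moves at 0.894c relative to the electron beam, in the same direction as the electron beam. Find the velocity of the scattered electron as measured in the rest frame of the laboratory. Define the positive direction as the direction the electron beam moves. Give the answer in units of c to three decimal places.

With v = 0.922 and u' = 0.894 (in units of c),
u = (u' + v)/(1 + u'v/c²):
u = (0.894 + 0.922) / (1 + 0.894·0.922) = 1.8160/1.8243 = 0.9955

0.995c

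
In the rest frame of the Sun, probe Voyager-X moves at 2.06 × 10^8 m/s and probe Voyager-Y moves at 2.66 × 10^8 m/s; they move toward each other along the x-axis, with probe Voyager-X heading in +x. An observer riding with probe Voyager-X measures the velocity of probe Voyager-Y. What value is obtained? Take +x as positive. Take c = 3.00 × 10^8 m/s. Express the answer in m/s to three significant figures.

-2.93 × 10^8 m/s

β_A = 0.687, β_B = -0.887 (dividing each by c = 3.00 × 10^8 m/s).
Transform to A's frame with the inverse velocity-addition law: u' = (u − v)/(1 − uv/c²), taking u = β_B and v = β_A.
u' = (-0.887 − 0.687) / (1 − (0.687)(-0.887)) = -1.5733/1.6088 = -0.9779.
u' = -0.9779 × 3.00 × 10^8 m/s.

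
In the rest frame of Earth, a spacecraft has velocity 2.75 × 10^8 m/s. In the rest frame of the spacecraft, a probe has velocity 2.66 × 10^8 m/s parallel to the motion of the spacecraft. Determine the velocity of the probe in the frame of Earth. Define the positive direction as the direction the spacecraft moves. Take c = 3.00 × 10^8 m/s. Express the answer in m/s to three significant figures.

In units of c (dividing by 3.00 × 10^8 m/s): v = 0.917, u' = 0.887.
u = (u' + v)/(1 + u'v/c²):
u = (0.887 + 0.917) / (1 + 0.887·0.917) = 1.8033/1.8128 = 0.9948
Converting back: u = 0.9948 × 3.00 × 10^8 m/s.

2.98 × 10^8 m/s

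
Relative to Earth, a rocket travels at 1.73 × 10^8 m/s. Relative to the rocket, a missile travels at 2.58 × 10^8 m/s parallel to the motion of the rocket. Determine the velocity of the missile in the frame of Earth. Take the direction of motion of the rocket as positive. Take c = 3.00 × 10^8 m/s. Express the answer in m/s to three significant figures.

2.88 × 10^8 m/s

In units of c (dividing by 3.00 × 10^8 m/s): v = 0.577, u' = 0.860.
u = (u' + v)/(1 + u'v/c²):
u = (0.860 + 0.577) / (1 + 0.860·0.577) = 1.4367/1.4959 = 0.9604
Converting back: u = 0.9604 × 3.00 × 10^8 m/s.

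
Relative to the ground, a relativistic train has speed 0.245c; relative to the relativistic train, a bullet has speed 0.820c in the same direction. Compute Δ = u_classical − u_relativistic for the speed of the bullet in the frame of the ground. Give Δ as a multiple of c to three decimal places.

Δ = 0.178c

Galilean: u_cl = 0.820 + 0.245 = 1.0650.
Relativistic: u_rel = (0.820 + 0.245) / (1 + 0.820·0.245) = 1.0650/1.2009 = 0.8868.
Δ = 1.0650 − 0.8868 = 0.1782.
(The classical prediction exceeds c; the relativistic result does not.)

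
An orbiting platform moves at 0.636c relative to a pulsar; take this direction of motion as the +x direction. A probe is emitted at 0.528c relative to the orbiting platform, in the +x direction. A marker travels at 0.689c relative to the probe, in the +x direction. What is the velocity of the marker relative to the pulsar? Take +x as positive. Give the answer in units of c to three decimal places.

0.975c

Apply u = (u' + v)/(1 + u'v/c²) successively, working outward toward the pulsar.
Start: velocity of the orbiting platform relative to the pulsar = 0.6360c.
Compose with the probe (u' = 0.528 in the orbiting platform frame): u_1 = (0.528 + 0.636) / (1 + 0.528·0.636) = 1.1640/1.3358 = 0.8714.
Compose with the marker (u' = 0.689 in the probe frame): u_2 = (0.689 + 0.871) / (1 + 0.689·0.871) = 1.5604/1.6004 = 0.9750.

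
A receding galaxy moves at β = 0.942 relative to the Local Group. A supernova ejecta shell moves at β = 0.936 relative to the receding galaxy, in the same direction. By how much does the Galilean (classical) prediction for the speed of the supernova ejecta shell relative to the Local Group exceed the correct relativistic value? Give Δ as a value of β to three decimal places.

Δ = 0.880

Galilean: u_cl = 0.936 + 0.942 = 1.8780.
Relativistic: u_rel = (0.936 + 0.942) / (1 + 0.936·0.942) = 1.8780/1.8817 = 0.9980.
Δ = 1.8780 − 0.9980 = 0.8800.
(The classical prediction exceeds c; the relativistic result does not.)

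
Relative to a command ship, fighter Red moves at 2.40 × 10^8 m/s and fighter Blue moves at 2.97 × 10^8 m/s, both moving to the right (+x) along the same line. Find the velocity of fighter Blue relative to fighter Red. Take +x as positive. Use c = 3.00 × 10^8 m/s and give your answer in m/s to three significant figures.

+2.74 × 10^8 m/s

β_A = 0.800, β_B = 0.990 (dividing each by c = 3.00 × 10^8 m/s).
Transform to A's frame with the inverse velocity-addition law: u' = (u − v)/(1 − uv/c²), taking u = β_B and v = β_A.
u' = (0.990 − 0.800) / (1 − (0.800)(0.990)) = 0.1900/0.2080 = 0.9135.
u' = 0.9135 × 3.00 × 10^8 m/s.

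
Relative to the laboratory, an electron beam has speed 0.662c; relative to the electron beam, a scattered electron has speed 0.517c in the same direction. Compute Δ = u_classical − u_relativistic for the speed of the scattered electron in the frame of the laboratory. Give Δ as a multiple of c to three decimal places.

Galilean: u_cl = 0.517 + 0.662 = 1.1790.
Relativistic: u_rel = (0.517 + 0.662) / (1 + 0.517·0.662) = 1.1790/1.3423 = 0.8784.
Δ = 1.1790 − 0.8784 = 0.3006.
(The classical prediction exceeds c; the relativistic result does not.)

Δ = 0.301c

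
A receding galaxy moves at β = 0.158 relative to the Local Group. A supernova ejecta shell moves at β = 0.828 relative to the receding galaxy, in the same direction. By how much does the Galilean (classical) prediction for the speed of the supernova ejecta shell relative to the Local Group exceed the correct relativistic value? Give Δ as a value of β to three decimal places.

Galilean: u_cl = 0.828 + 0.158 = 0.9860.
Relativistic: u_rel = (0.828 + 0.158) / (1 + 0.828·0.158) = 0.9860/1.1308 = 0.8719.
Δ = 0.9860 − 0.8719 = 0.1141.

Δ = 0.114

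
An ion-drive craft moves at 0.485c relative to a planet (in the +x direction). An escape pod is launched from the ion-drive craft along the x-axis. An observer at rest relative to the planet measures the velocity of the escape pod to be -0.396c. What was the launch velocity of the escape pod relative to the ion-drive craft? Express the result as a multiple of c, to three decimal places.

-0.739c

Invert the composition law: u' = (u − v)/(1 − uv/c²).
u' = (-0.396 − 0.485) / (1 − (-0.396)(0.485)) = -0.8810/1.1921 = -0.7391.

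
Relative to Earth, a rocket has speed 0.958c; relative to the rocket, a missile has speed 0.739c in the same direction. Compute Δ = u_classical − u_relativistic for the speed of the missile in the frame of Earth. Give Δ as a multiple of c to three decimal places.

Galilean: u_cl = 0.739 + 0.958 = 1.6970.
Relativistic: u_rel = (0.739 + 0.958) / (1 + 0.739·0.958) = 1.6970/1.7080 = 0.9936.
Δ = 1.6970 − 0.9936 = 0.7034.
(The classical prediction exceeds c; the relativistic result does not.)

Δ = 0.703c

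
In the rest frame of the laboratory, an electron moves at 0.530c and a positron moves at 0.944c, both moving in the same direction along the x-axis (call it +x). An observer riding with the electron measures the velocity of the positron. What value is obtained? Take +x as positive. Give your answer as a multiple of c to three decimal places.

+0.829c

β_A = 0.530, β_B = 0.944.
Transform to A's frame with the inverse velocity-addition law: u' = (u − v)/(1 − uv/c²), taking u = β_B and v = β_A.
u' = (0.944 − 0.530) / (1 − (0.530)(0.944)) = 0.4140/0.4997 = 0.8285.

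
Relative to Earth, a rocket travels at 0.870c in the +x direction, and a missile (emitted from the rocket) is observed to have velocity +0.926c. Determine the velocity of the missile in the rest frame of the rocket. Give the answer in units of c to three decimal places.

+0.288c

Invert the composition law: u' = (u − v)/(1 − uv/c²).
u' = (0.926 − 0.870) / (1 − (0.926)(0.870)) = 0.0560/0.1944 = 0.2881.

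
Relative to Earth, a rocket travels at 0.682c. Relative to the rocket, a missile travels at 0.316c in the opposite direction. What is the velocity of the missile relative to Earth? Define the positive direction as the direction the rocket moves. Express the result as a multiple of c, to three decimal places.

With v = 0.682 and u' = -0.316 (in units of c),
u = (u' + v)/(1 + u'v/c²):
u = (-0.316 + 0.682) / (1 + (-0.316)·0.682) = 0.3660/0.7845 = 0.4665
(Galilean addition would give +0.366c.)

+0.467c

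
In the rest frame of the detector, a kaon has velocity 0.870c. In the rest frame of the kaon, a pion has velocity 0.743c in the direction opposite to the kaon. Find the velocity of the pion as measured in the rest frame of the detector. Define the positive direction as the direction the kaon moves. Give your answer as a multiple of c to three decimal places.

With v = 0.870 and u' = -0.743 (in units of c),
u = (u' + v)/(1 + u'v/c²):
u = (-0.743 + 0.870) / (1 + (-0.743)·0.870) = 0.1270/0.3536 = 0.3592

+0.359c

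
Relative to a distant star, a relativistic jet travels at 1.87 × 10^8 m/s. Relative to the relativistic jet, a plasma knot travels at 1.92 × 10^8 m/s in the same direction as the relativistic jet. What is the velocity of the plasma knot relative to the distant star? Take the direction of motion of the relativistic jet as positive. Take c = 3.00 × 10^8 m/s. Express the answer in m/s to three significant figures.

2.71 × 10^8 m/s

In units of c (dividing by 3.00 × 10^8 m/s): v = 0.623, u' = 0.640.
u = (u' + v)/(1 + u'v/c²):
u = (0.640 + 0.623) / (1 + 0.640·0.623) = 1.2633/1.3989 = 0.9031
(Galilean addition would give +1.263c, exceeding c.)
Converting back: u = 0.9031 × 3.00 × 10^8 m/s.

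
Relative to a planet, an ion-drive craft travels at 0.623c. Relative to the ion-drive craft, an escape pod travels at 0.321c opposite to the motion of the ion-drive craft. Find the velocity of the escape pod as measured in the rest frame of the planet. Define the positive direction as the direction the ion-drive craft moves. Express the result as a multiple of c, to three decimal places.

With v = 0.623 and u' = -0.321 (in units of c),
u = (u' + v)/(1 + u'v/c²):
u = (-0.321 + 0.623) / (1 + (-0.321)·0.623) = 0.3020/0.8000 = 0.3775

+0.377c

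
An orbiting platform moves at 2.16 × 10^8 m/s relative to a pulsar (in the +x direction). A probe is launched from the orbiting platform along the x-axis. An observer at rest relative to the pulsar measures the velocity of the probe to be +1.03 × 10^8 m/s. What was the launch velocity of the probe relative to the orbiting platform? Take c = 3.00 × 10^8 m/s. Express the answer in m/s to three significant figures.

v = 0.720c, u = 0.343c.
Invert the composition law: u' = (u − v)/(1 − uv/c²).
u' = (0.343 − 0.720) / (1 − (0.343)(0.720)) = -0.3767/0.7528 = -0.5004.
u' = -0.5004 × 3.00 × 10^8 m/s.

-1.50 × 10^8 m/s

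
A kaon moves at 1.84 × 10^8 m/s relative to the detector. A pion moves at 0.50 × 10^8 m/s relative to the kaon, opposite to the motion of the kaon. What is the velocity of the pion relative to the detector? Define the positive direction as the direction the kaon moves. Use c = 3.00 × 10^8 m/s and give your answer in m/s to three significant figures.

In units of c (dividing by 3.00 × 10^8 m/s): v = 0.613, u' = -0.167.
u = (u' + v)/(1 + u'v/c²):
u = (-0.167 + 0.613) / (1 + (-0.167)·0.613) = 0.4467/0.8978 = 0.4975
Converting back: u = 0.4975 × 3.00 × 10^8 m/s.

+1.49 × 10^8 m/s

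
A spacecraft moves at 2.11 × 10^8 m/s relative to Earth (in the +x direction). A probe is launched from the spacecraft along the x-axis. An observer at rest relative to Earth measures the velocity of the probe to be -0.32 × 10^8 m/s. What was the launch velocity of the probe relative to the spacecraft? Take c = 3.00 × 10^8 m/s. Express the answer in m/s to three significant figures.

v = 0.703c, u = -0.107c.
Invert the composition law: u' = (u − v)/(1 − uv/c²).
u' = (-0.107 − 0.703) / (1 − (-0.107)(0.703)) = -0.8100/1.0750 = -0.7535.
u' = -0.7535 × 3.00 × 10^8 m/s.

-2.26 × 10^8 m/s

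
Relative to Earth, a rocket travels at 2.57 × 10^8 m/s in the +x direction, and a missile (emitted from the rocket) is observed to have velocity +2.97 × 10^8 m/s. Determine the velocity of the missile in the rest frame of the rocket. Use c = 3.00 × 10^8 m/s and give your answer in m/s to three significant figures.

v = 0.857c, u = 0.990c.
Invert the composition law: u' = (u − v)/(1 − uv/c²).
u' = (0.990 − 0.857) / (1 − (0.990)(0.857)) = 0.1333/0.1519 = 0.8778.
u' = 0.8778 × 3.00 × 10^8 m/s.

+2.63 × 10^8 m/s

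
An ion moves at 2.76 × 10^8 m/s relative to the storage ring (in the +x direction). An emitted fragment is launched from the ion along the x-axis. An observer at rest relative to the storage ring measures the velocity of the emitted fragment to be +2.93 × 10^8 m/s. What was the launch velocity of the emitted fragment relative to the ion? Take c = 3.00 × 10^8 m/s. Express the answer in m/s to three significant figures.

v = 0.920c, u = 0.977c.
Invert the composition law: u' = (u − v)/(1 − uv/c²).
u' = (0.977 − 0.920) / (1 − (0.977)(0.920)) = 0.0567/0.1015 = 0.5585.
u' = 0.5585 × 3.00 × 10^8 m/s.

+1.68 × 10^8 m/s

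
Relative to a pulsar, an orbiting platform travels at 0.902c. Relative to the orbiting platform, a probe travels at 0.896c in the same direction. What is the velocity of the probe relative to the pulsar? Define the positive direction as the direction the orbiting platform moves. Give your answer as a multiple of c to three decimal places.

0.994c

With v = 0.902 and u' = 0.896 (in units of c),
u = (u' + v)/(1 + u'v/c²):
u = (0.896 + 0.902) / (1 + 0.896·0.902) = 1.7980/1.8082 = 0.9944
(Galilean addition would give +1.798c, exceeding c.)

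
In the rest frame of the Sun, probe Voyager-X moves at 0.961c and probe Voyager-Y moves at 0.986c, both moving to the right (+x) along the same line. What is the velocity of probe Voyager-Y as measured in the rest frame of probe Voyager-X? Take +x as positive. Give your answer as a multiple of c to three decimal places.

+0.477c

β_A = 0.961, β_B = 0.986.
Transform to A's frame with the inverse velocity-addition law: u' = (u − v)/(1 − uv/c²), taking u = β_B and v = β_A.
u' = (0.986 − 0.961) / (1 − (0.961)(0.986)) = 0.0250/0.0525 = 0.4766.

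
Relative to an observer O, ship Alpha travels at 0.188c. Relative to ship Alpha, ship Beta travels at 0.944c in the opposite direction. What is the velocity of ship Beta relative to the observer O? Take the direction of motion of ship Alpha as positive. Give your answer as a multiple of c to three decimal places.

With v = 0.188 and u' = -0.944 (in units of c),
u = (u' + v)/(1 + u'v/c²):
u = (-0.944 + 0.188) / (1 + (-0.944)·0.188) = -0.7560/0.8225 = -0.9191
(Galilean addition would give -0.756c.)

-0.919c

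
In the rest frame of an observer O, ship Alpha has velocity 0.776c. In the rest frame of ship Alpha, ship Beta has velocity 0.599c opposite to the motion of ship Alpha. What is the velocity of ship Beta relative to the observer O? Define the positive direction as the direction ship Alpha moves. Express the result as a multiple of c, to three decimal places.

+0.331c

With v = 0.776 and u' = -0.599 (in units of c),
u = (u' + v)/(1 + u'v/c²):
u = (-0.599 + 0.776) / (1 + (-0.599)·0.776) = 0.1770/0.5352 = 0.3307
(Galilean addition would give +0.177c.)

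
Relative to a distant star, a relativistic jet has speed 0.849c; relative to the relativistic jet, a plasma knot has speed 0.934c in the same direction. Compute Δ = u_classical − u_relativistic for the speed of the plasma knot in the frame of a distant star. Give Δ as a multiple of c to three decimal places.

Δ = 0.789c

Galilean: u_cl = 0.934 + 0.849 = 1.7830.
Relativistic: u_rel = (0.934 + 0.849) / (1 + 0.934·0.849) = 1.7830/1.7930 = 0.9944.
Δ = 1.7830 − 0.9944 = 0.7886.
(The classical prediction exceeds c; the relativistic result does not.)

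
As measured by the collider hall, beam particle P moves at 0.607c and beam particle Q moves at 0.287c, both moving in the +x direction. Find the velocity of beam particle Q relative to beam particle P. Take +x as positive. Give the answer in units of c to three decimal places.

β_A = 0.607, β_B = 0.287.
Transform to A's frame with the inverse velocity-addition law: u' = (u − v)/(1 − uv/c²), taking u = β_B and v = β_A.
u' = (0.287 − 0.607) / (1 − (0.607)(0.287)) = -0.3200/0.8258 = -0.3875.

-0.388c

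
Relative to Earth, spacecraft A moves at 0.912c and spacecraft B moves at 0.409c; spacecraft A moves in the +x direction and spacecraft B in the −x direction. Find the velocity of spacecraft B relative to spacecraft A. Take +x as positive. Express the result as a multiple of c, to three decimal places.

β_A = 0.912, β_B = -0.409.
Transform to A's frame with the inverse velocity-addition law: u' = (u − v)/(1 − uv/c²), taking u = β_B and v = β_A.
u' = (-0.409 − 0.912) / (1 − (0.912)(-0.409)) = -1.3210/1.3730 = -0.9621.

-0.962c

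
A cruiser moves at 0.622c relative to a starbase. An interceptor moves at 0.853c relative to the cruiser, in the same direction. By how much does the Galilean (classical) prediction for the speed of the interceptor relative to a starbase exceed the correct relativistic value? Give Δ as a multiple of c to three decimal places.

Galilean: u_cl = 0.853 + 0.622 = 1.4750.
Relativistic: u_rel = (0.853 + 0.622) / (1 + 0.853·0.622) = 1.4750/1.5306 = 0.9637.
Δ = 1.4750 − 0.9637 = 0.5113.
(The classical prediction exceeds c; the relativistic result does not.)

Δ = 0.511c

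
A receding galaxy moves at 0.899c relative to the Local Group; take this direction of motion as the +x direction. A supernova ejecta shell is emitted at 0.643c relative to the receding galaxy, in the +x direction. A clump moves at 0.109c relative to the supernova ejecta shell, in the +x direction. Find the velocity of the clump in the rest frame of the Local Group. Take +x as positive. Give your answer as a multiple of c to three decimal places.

0.982c

Apply u = (u' + v)/(1 + u'v/c²) successively, working outward toward the Local Group.
Start: velocity of the receding galaxy relative to the Local Group = 0.8990c.
Compose with the supernova ejecta shell (u' = 0.643 in the receding galaxy frame): u_1 = (0.643 + 0.899) / (1 + 0.643·0.899) = 1.5420/1.5781 = 0.9772.
Compose with the clump (u' = 0.109 in the supernova ejecta shell frame): u_2 = (0.109 + 0.977) / (1 + 0.109·0.977) = 1.0862/1.1065 = 0.9816.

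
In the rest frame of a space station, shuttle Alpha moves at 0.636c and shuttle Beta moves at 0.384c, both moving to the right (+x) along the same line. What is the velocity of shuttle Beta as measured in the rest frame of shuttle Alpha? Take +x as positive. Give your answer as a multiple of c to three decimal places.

β_A = 0.636, β_B = 0.384.
Transform to A's frame with the inverse velocity-addition law: u' = (u − v)/(1 − uv/c²), taking u = β_B and v = β_A.
u' = (0.384 − 0.636) / (1 − (0.636)(0.384)) = -0.2520/0.7558 = -0.3334.

-0.333c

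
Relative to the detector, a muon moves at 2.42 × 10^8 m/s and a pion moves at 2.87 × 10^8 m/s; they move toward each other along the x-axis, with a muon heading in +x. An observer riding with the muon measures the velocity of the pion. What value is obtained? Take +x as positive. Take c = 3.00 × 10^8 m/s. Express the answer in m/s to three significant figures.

β_A = 0.807, β_B = -0.957 (dividing each by c = 3.00 × 10^8 m/s).
Transform to A's frame with the inverse velocity-addition law: u' = (u − v)/(1 − uv/c²), taking u = β_B and v = β_A.
u' = (-0.957 − 0.807) / (1 − (0.807)(-0.957)) = -1.7633/1.7717 = -0.9953.
u' = -0.9953 × 3.00 × 10^8 m/s.

-2.99 × 10^8 m/s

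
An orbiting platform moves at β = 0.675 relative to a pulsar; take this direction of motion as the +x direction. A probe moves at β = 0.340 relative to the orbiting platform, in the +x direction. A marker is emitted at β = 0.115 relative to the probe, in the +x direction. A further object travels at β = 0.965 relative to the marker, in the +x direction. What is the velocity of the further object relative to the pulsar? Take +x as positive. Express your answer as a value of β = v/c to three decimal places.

β = 0.997

Apply u = (u' + v)/(1 + u'v/c²) successively, working outward toward the pulsar.
Start: velocity of the orbiting platform relative to the pulsar = 0.6750c.
Compose with the probe (u' = 0.340 in the orbiting platform frame): u_1 = (0.340 + 0.675) / (1 + 0.340·0.675) = 1.0150/1.2295 = 0.8255.
Compose with the marker (u' = 0.115 in the probe frame): u_2 = (0.115 + 0.826) / (1 + 0.115·0.826) = 0.9405/1.0949 = 0.8590.
Compose with the further object (u' = 0.965 in the marker frame): u_3 = (0.965 + 0.859) / (1 + 0.965·0.859) = 1.8240/1.8289 = 0.9973.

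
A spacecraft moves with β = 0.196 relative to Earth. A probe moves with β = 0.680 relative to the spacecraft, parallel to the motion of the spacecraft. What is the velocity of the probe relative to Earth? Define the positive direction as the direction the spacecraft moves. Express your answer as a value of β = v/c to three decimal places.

With v = 0.196 and u' = 0.680 (in units of c),
u = (u' + v)/(1 + u'v/c²):
u = (0.680 + 0.196) / (1 + 0.680·0.196) = 0.8760/1.1333 = 0.7730
(Galilean addition would give +0.876c.)

β = 0.773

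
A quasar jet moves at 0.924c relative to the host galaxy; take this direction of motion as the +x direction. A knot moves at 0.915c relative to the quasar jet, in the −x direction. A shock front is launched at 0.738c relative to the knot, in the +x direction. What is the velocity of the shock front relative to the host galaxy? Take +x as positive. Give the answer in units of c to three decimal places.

+0.763c

Apply u = (u' + v)/(1 + u'v/c²) successively, working outward toward the host galaxy.
Start: velocity of the quasar jet relative to the host galaxy = 0.9240c.
Compose with the knot (u' = -0.915 in the quasar jet frame): u_1 = (-0.915 + 0.924) / (1 + (-0.915)·0.924) = 0.0090/0.1545 = 0.0582.
Compose with the shock front (u' = 0.738 in the knot frame): u_2 = (0.738 + 0.058) / (1 + 0.738·0.058) = 0.7962/1.0430 = 0.7634.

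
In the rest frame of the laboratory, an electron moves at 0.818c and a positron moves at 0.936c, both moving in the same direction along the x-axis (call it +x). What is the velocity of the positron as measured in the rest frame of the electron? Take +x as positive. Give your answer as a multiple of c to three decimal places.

+0.504c

β_A = 0.818, β_B = 0.936.
Transform to A's frame with the inverse velocity-addition law: u' = (u − v)/(1 − uv/c²), taking u = β_B and v = β_A.
u' = (0.936 − 0.818) / (1 − (0.818)(0.936)) = 0.1180/0.2344 = 0.5035.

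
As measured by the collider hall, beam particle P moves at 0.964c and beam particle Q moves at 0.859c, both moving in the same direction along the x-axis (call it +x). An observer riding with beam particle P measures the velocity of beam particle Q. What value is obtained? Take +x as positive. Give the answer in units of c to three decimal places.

β_A = 0.964, β_B = 0.859.
Transform to A's frame with the inverse velocity-addition law: u' = (u − v)/(1 − uv/c²), taking u = β_B and v = β_A.
u' = (0.859 − 0.964) / (1 − (0.964)(0.859)) = -0.1050/0.1719 = -0.6107.

-0.611c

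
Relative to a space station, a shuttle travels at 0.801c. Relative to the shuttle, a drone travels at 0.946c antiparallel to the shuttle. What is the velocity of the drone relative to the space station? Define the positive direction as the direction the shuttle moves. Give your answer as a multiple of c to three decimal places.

With v = 0.801 and u' = -0.946 (in units of c),
u = (u' + v)/(1 + u'v/c²):
u = (-0.946 + 0.801) / (1 + (-0.946)·0.801) = -0.1450/0.2423 = -0.5985
(Galilean addition would give -0.145c.)

-0.599c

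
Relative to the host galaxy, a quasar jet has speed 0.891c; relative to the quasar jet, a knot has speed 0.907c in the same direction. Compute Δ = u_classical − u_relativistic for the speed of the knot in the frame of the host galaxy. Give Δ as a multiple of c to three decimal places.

Galilean: u_cl = 0.907 + 0.891 = 1.7980.
Relativistic: u_rel = (0.907 + 0.891) / (1 + 0.907·0.891) = 1.7980/1.8081 = 0.9944.
Δ = 1.7980 − 0.9944 = 0.8036.
(The classical prediction exceeds c; the relativistic result does not.)

Δ = 0.804c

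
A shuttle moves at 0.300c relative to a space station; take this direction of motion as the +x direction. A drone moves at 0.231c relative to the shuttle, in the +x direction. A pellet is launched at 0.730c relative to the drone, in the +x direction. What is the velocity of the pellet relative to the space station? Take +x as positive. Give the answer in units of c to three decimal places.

0.900c

Apply u = (u' + v)/(1 + u'v/c²) successively, working outward toward the space station.
Start: velocity of the shuttle relative to the space station = 0.3000c.
Compose with the drone (u' = 0.231 in the shuttle frame): u_1 = (0.231 + 0.300) / (1 + 0.231·0.300) = 0.5310/1.0693 = 0.4966.
Compose with the pellet (u' = 0.730 in the drone frame): u_2 = (0.730 + 0.497) / (1 + 0.730·0.497) = 1.2266/1.3625 = 0.9002.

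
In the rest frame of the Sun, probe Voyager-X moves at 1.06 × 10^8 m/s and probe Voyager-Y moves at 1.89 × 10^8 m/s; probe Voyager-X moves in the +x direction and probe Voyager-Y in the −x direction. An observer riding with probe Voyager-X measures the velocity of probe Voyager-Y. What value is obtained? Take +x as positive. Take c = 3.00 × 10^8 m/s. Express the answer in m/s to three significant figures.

β_A = 0.353, β_B = -0.630 (dividing each by c = 3.00 × 10^8 m/s).
Transform to A's frame with the inverse velocity-addition law: u' = (u − v)/(1 − uv/c²), taking u = β_B and v = β_A.
u' = (-0.630 − 0.353) / (1 − (0.353)(-0.630)) = -0.9833/1.2226 = -0.8043.
u' = -0.8043 × 3.00 × 10^8 m/s.

-2.41 × 10^8 m/s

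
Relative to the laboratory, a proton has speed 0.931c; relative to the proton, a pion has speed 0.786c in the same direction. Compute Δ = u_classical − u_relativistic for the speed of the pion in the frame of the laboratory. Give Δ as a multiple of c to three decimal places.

Galilean: u_cl = 0.786 + 0.931 = 1.7170.
Relativistic: u_rel = (0.786 + 0.931) / (1 + 0.786·0.931) = 1.7170/1.7318 = 0.9915.
Δ = 1.7170 − 0.9915 = 0.7255.
(The classical prediction exceeds c; the relativistic result does not.)

Δ = 0.726c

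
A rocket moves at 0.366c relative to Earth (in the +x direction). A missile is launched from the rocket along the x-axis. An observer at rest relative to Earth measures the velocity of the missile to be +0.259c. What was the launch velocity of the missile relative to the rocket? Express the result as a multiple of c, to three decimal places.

Invert the composition law: u' = (u − v)/(1 − uv/c²).
u' = (0.259 − 0.366) / (1 − (0.259)(0.366)) = -0.1070/0.9052 = -0.1182.

-0.118c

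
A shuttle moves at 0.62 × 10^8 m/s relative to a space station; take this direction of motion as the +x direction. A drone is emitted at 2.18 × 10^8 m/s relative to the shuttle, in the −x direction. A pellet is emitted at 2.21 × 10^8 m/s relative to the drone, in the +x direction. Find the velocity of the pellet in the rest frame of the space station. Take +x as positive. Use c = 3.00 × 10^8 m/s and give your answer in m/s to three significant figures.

Apply u = (u' + v)/(1 + u'v/c²) successively, working outward toward the space station.
(Dividing each given speed by c = 3.00 × 10^8 m/s to work in units of c.)
Start: velocity of the shuttle relative to the space station = 0.2067c.
Compose with the drone (u' = -0.727 in the shuttle frame): u_1 = (-0.727 + 0.207) / (1 + (-0.727)·0.207) = -0.5200/0.8498 = -0.6119.
Compose with the pellet (u' = 0.737 in the drone frame): u_2 = (0.737 + (-0.612)) / (1 + 0.737·(-0.612)) = 0.1248/0.5492 = 0.2272.
So u = 0.2272 × 3.00 × 10^8 m/s.

+6.82 × 10^7 m/s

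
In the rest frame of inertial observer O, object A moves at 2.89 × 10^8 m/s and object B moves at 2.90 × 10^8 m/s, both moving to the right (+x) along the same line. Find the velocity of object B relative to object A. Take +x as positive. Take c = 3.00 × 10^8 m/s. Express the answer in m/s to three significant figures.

β_A = 0.963, β_B = 0.967 (dividing each by c = 3.00 × 10^8 m/s).
Transform to A's frame with the inverse velocity-addition law: u' = (u − v)/(1 − uv/c²), taking u = β_B and v = β_A.
u' = (0.967 − 0.963) / (1 − (0.963)(0.967)) = 0.0033/0.0688 = 0.0485.
u' = 0.0485 × 3.00 × 10^8 m/s.

+1.45 × 10^7 m/s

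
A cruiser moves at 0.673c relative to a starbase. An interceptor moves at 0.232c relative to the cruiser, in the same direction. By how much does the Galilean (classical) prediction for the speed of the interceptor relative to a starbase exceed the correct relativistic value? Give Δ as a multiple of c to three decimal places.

Galilean: u_cl = 0.232 + 0.673 = 0.9050.
Relativistic: u_rel = (0.232 + 0.673) / (1 + 0.232·0.673) = 0.9050/1.1561 = 0.7828.
Δ = 0.9050 − 0.7828 = 0.1222.

Δ = 0.122c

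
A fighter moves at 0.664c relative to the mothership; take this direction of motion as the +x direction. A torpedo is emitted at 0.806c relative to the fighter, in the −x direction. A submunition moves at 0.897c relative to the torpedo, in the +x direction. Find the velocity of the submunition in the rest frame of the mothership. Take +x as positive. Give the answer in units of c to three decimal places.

Apply u = (u' + v)/(1 + u'v/c²) successively, working outward toward the mothership.
Start: velocity of the fighter relative to the mothership = 0.6640c.
Compose with the torpedo (u' = -0.806 in the fighter frame): u_1 = (-0.806 + 0.664) / (1 + (-0.806)·0.664) = -0.1420/0.4648 = -0.3055.
Compose with the submunition (u' = 0.897 in the torpedo frame): u_2 = (0.897 + (-0.305)) / (1 + 0.897·(-0.305)) = 0.5915/0.7260 = 0.8148.

+0.815c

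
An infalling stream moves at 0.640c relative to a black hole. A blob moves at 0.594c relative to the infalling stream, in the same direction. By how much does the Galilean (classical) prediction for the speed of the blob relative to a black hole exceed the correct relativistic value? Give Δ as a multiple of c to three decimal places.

Galilean: u_cl = 0.594 + 0.640 = 1.2340.
Relativistic: u_rel = (0.594 + 0.640) / (1 + 0.594·0.640) = 1.2340/1.3802 = 0.8941.
Δ = 1.2340 − 0.8941 = 0.3399.
(The classical prediction exceeds c; the relativistic result does not.)

Δ = 0.340c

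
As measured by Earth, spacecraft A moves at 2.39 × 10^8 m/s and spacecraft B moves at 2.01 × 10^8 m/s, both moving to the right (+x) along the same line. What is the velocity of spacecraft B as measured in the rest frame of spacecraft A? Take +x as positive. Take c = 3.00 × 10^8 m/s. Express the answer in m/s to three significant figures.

-8.15 × 10^7 m/s

β_A = 0.797, β_B = 0.670 (dividing each by c = 3.00 × 10^8 m/s).
Transform to A's frame with the inverse velocity-addition law: u' = (u − v)/(1 − uv/c²), taking u = β_B and v = β_A.
u' = (0.670 − 0.797) / (1 − (0.797)(0.670)) = -0.1267/0.4662 = -0.2717.
u' = -0.2717 × 3.00 × 10^8 m/s.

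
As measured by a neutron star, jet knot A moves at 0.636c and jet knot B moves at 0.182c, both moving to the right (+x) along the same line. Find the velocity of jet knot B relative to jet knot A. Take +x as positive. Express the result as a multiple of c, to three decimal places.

β_A = 0.636, β_B = 0.182.
Transform to A's frame with the inverse velocity-addition law: u' = (u − v)/(1 − uv/c²), taking u = β_B and v = β_A.
u' = (0.182 − 0.636) / (1 − (0.636)(0.182)) = -0.4540/0.8842 = -0.5134.

-0.513c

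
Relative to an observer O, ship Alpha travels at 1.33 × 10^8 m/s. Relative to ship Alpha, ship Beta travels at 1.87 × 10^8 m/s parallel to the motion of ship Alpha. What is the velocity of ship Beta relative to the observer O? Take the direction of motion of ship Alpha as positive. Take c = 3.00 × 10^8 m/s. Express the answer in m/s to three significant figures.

2.51 × 10^8 m/s

In units of c (dividing by 3.00 × 10^8 m/s): v = 0.443, u' = 0.623.
u = (u' + v)/(1 + u'v/c²):
u = (0.623 + 0.443) / (1 + 0.623·0.443) = 1.0667/1.2763 = 0.8357
(Galilean addition would give +1.067c, exceeding c.)
Converting back: u = 0.8357 × 3.00 × 10^8 m/s.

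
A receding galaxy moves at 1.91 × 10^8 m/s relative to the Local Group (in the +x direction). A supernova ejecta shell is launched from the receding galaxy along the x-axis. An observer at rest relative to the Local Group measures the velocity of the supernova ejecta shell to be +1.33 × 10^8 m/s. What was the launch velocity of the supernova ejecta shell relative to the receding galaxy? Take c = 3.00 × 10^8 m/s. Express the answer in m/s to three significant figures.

-8.08 × 10^7 m/s

v = 0.637c, u = 0.443c.
Invert the composition law: u' = (u − v)/(1 − uv/c²).
u' = (0.443 − 0.637) / (1 − (0.443)(0.637)) = -0.1933/0.7177 = -0.2694.
u' = -0.2694 × 3.00 × 10^8 m/s.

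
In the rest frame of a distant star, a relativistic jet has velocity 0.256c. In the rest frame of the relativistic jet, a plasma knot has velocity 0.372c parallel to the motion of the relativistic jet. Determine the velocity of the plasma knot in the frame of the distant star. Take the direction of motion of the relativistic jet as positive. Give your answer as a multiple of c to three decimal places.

0.573c

With v = 0.256 and u' = 0.372 (in units of c),
u = (u' + v)/(1 + u'v/c²):
u = (0.372 + 0.256) / (1 + 0.372·0.256) = 0.6280/1.0952 = 0.5734
(Galilean addition would give +0.628c.)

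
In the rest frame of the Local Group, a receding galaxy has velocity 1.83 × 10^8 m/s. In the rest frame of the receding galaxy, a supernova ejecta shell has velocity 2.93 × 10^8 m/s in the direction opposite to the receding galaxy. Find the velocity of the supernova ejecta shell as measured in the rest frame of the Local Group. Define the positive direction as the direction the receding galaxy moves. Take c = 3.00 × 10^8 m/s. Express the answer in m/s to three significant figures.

In units of c (dividing by 3.00 × 10^8 m/s): v = 0.610, u' = -0.977.
u = (u' + v)/(1 + u'v/c²):
u = (-0.977 + 0.610) / (1 + (-0.977)·0.610) = -0.3667/0.4042 = -0.9071
(Galilean addition would give -0.367c.)
Converting back: u = -0.9071 × 3.00 × 10^8 m/s.

-2.72 × 10^8 m/s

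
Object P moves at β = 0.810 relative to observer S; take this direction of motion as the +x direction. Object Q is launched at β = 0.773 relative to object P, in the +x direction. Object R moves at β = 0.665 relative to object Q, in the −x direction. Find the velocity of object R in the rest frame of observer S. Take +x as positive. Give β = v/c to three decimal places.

Apply u = (u' + v)/(1 + u'v/c²) successively, working outward toward observer S.
Start: velocity of object P relative to observer S = 0.8100c.
Compose with object Q (u' = 0.773 in object P frame): u_1 = (0.773 + 0.810) / (1 + 0.773·0.810) = 1.5830/1.6261 = 0.9735.
Compose with object R (u' = -0.665 in object Q frame): u_2 = (-0.665 + 0.973) / (1 + (-0.665)·0.973) = 0.3085/0.3526 = 0.8748.

β = +0.875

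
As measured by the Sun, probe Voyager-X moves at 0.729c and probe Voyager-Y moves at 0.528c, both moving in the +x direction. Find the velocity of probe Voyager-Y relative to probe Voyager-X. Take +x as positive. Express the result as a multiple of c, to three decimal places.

-0.327c

β_A = 0.729, β_B = 0.528.
Transform to A's frame with the inverse velocity-addition law: u' = (u − v)/(1 − uv/c²), taking u = β_B and v = β_A.
u' = (0.528 − 0.729) / (1 − (0.729)(0.528)) = -0.2010/0.6151 = -0.3268.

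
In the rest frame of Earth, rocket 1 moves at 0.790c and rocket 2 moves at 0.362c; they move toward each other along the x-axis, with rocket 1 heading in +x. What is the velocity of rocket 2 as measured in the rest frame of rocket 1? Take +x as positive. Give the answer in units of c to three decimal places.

-0.896c

β_A = 0.790, β_B = -0.362.
Transform to A's frame with the inverse velocity-addition law: u' = (u − v)/(1 − uv/c²), taking u = β_B and v = β_A.
u' = (-0.362 − 0.790) / (1 − (0.790)(-0.362)) = -1.1520/1.2860 = -0.8958.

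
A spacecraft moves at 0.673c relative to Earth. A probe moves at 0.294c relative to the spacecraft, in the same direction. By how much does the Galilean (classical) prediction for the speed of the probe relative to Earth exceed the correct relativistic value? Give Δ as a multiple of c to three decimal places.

Δ = 0.160c

Galilean: u_cl = 0.294 + 0.673 = 0.9670.
Relativistic: u_rel = (0.294 + 0.673) / (1 + 0.294·0.673) = 0.9670/1.1979 = 0.8073.
Δ = 0.9670 − 0.8073 = 0.1597.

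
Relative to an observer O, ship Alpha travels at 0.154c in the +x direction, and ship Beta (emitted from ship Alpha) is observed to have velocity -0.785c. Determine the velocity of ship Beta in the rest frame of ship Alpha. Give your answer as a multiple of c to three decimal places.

Invert the composition law: u' = (u − v)/(1 − uv/c²).
u' = (-0.785 − 0.154) / (1 − (-0.785)(0.154)) = -0.9390/1.1209 = -0.8377.

-0.838c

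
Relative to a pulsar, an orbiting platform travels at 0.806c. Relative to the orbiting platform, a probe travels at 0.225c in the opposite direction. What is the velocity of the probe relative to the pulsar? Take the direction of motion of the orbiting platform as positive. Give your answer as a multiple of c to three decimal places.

+0.710c

With v = 0.806 and u' = -0.225 (in units of c),
u = (u' + v)/(1 + u'v/c²):
u = (-0.225 + 0.806) / (1 + (-0.225)·0.806) = 0.5810/0.8186 = 0.7097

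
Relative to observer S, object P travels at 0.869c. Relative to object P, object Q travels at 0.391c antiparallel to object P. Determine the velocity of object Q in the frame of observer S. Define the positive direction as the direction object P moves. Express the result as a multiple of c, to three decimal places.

+0.724c

With v = 0.869 and u' = -0.391 (in units of c),
u = (u' + v)/(1 + u'v/c²):
u = (-0.391 + 0.869) / (1 + (-0.391)·0.869) = 0.4780/0.6602 = 0.7240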